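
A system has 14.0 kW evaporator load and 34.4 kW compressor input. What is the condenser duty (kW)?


Q_cond = Q_evap + W
Q_cond = 14.0 + 34.4
Q_cond = 48.4 kW

48.4


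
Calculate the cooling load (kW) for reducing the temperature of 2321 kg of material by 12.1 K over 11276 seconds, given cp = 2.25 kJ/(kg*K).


Q = m * cp * dT / t
Q = 2321 * 2.25 * 12.1 / 11276
Q = 5.604 kW

5.604


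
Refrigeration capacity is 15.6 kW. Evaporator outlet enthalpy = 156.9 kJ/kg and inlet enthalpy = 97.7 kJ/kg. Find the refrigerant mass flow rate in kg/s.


dh = 156.9 - 97.7 = 59.2 kJ/kg
m_dot = Q / dh = 15.6 / 59.2 = 0.2635 kg/s

0.2635


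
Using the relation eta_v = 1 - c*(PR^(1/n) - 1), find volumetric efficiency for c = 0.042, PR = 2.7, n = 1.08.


PR^(1/n) = 2.7^(1/1.08) = 2.50848144
eta_v = 1 - 0.042 * (2.50848144 - 1)
eta_v = 0.9366

0.9366


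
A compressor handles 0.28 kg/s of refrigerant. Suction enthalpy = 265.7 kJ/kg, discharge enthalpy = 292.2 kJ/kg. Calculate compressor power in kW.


dh = 292.2 - 265.7 = 26.5 kJ/kg
W = m_dot * dh = 0.28 * 26.5 = 7.42 kW

7.42


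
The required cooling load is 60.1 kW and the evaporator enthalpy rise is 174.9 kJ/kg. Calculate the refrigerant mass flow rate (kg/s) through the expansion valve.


m_dot = Q / dh
m_dot = 60.1 / 174.9
m_dot = 0.3436 kg/s

0.3436


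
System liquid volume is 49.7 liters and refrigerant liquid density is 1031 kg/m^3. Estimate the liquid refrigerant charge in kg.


Charge = V * rho / 1000
Charge = 49.7 * 1031 / 1000
Charge = 51.24 kg

51.24


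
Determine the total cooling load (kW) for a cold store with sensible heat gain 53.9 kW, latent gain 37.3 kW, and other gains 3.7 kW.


Q_total = Q_s + Q_l + Q_misc
Q_total = 53.9 + 37.3 + 3.7
Q_total = 94.9 kW

94.9


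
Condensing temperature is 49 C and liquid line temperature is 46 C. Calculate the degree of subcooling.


Subcooling = T_cond - T_liquid
Subcooling = 49 - 46
Subcooling = 3 K

3


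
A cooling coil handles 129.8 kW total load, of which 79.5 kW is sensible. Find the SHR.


SHR = Q_sensible / Q_total
SHR = 79.5 / 129.8
SHR = 0.612

0.612


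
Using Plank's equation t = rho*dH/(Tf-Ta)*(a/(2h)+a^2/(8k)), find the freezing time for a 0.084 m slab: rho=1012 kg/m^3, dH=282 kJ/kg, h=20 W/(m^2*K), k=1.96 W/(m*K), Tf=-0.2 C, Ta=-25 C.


dT = -0.2 - (-25) = 24.8 K
term1 = a/(2h) = 0.084/(2*20) = 0.0021
term2 = a^2/(8k) = 0.084^2/(8*1.96) = 0.00045
t = rho*dH*1000/dT * (term1 + term2)
t = 1012*282*1000/24.8 * (0.0021 + 0.00045)
t = 29344 s

29344


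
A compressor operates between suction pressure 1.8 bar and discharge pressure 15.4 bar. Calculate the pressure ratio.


PR = P_high / P_low
PR = 15.4 / 1.8
PR = 8.556

8.556


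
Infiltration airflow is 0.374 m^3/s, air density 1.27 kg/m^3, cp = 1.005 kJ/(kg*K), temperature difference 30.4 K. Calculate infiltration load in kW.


Q = V_dot * rho * cp * dT
Q = 0.374 * 1.27 * 1.005 * 30.4
Q = 14.512 kW

14.512


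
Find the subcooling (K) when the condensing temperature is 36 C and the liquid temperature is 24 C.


Subcooling = T_cond - T_liquid
Subcooling = 36 - 24
Subcooling = 12 K

12


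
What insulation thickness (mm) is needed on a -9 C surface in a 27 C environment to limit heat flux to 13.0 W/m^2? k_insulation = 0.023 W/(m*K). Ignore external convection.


dT = 27 - (-9) = 36 K
thickness = k * dT / q_max * 1000
thickness = 0.023 * 36 / 13.0 * 1000
thickness = 63.7 mm

63.7


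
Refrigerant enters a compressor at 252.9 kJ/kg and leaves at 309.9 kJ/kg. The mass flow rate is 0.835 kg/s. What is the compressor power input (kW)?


dh = 309.9 - 252.9 = 57.0 kJ/kg
W = m_dot * dh = 0.835 * 57.0 = 47.6 kW

47.6


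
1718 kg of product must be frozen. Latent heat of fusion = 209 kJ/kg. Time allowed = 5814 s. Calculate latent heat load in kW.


Q_lat = m * h_fg / t
Q_lat = 1718 * 209 / 5814
Q_lat = 61.76 kW

61.76


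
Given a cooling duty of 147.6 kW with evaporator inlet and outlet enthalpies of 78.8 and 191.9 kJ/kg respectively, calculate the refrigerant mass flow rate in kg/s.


dh = 191.9 - 78.8 = 113.1 kJ/kg
m_dot = Q / dh = 147.6 / 113.1 = 1.305 kg/s

1.305


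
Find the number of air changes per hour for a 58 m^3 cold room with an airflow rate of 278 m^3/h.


ACH = flow / volume
ACH = 278 / 58
ACH = 4.793

4.793


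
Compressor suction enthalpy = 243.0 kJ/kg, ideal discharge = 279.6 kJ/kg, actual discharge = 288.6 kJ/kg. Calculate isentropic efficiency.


dh_ideal = 279.6 - 243.0 = 36.6 kJ/kg
dh_actual = 288.6 - 243.0 = 45.6 kJ/kg
eta_s = dh_ideal / dh_actual = 36.6 / 45.6
eta_s = 0.8026

0.8026


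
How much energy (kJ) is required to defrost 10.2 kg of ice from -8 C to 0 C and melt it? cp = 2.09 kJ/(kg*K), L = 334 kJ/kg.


Sensible heat = cp * dT = 2.09 * 8 = 16.72 kJ/kg
Total per kg = 16.72 + 334 = 350.72 kJ/kg
Q = m * total = 10.2 * 350.72
Q = 3577.3 kJ

3577.3


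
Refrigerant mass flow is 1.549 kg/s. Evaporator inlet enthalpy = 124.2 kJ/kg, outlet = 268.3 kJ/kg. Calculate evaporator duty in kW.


dh = 268.3 - 124.2 = 144.1 kJ/kg
Q_evap = m_dot * dh = 1.549 * 144.1
Q_evap = 223.21 kW

223.21


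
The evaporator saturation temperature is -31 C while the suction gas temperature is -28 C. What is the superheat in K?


Superheat = T_suction - T_evap
Superheat = -28 - (-31)
Superheat = 3 K

3


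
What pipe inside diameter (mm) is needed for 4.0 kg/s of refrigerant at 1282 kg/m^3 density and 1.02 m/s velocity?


A = m_dot / (rho * v) = 4.0 / (1282 * 1.02) = 0.003058945887 m^2
d = sqrt(4*A/pi) * 1000
d = 62.4 mm

62.4


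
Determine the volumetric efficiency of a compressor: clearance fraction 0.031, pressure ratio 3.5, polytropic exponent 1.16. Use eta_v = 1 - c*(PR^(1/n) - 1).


PR^(1/n) = 3.5^(1/1.16) = 2.94458555
eta_v = 1 - 0.031 * (2.94458555 - 1)
eta_v = 0.9397

0.9397


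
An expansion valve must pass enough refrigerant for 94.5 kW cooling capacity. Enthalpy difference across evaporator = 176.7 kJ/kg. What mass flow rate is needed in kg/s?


m_dot = Q / dh
m_dot = 94.5 / 176.7
m_dot = 0.5348 kg/s

0.5348


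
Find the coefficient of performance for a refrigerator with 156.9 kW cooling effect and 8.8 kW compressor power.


COP = Q_evap / W
COP = 156.9 / 8.8
COP = 17.83

17.83


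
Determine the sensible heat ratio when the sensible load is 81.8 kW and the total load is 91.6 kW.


SHR = Q_sensible / Q_total
SHR = 81.8 / 91.6
SHR = 0.893

0.893


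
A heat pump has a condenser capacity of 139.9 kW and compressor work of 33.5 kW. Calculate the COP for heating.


COP_hp = Q_cond / W
COP_hp = 139.9 / 33.5
COP_hp = 4.176

4.176


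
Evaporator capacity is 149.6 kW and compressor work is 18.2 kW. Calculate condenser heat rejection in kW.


Q_cond = Q_evap + W
Q_cond = 149.6 + 18.2
Q_cond = 167.8 kW

167.8


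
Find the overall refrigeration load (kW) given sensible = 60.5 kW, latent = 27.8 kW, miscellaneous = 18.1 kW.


Q_total = Q_s + Q_l + Q_misc
Q_total = 60.5 + 27.8 + 18.1
Q_total = 106.4 kW

106.4


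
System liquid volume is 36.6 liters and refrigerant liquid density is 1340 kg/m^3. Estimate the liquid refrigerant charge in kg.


Charge = V * rho / 1000
Charge = 36.6 * 1340 / 1000
Charge = 49.04 kg

49.04


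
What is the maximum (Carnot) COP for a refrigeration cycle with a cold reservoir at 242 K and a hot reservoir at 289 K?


dT = 289 - 242 = 47 K
COP_carnot = T_cold / dT = 242 / 47
COP_carnot = 5.149

5.149


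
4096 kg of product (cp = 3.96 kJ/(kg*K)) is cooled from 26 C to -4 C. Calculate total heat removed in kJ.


dT = 26 - (-4) = 30 K
Q = m * cp * dT = 4096 * 3.96 * 30
Q = 486605 kJ

486605


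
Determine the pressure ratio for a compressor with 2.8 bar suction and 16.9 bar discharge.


PR = P_high / P_low
PR = 16.9 / 2.8
PR = 6.036

6.036


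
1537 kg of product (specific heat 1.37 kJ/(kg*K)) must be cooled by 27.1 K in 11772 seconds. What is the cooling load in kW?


Q = m * cp * dT / t
Q = 1537 * 1.37 * 27.1 / 11772
Q = 4.847 kW

4.847


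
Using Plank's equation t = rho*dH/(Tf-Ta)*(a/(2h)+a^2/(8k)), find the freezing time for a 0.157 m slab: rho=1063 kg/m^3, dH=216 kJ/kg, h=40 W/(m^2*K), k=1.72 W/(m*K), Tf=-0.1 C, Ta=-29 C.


dT = -0.1 - (-29) = 28.9 K
term1 = a/(2h) = 0.157/(2*40) = 0.0019625
term2 = a^2/(8k) = 0.157^2/(8*1.72) = 0.001791351744
t = rho*dH*1000/dT * (term1 + term2)
t = 1063*216*1000/28.9 * (0.0019625 + 0.001791351744)
t = 29824 s

29824


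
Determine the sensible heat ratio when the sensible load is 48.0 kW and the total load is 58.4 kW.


SHR = Q_sensible / Q_total
SHR = 48.0 / 58.4
SHR = 0.822

0.822


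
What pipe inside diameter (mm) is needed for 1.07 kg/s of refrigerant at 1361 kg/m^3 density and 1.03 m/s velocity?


A = m_dot / (rho * v) = 1.07 / (1361 * 1.03) = 0.0007632879878 m^2
d = sqrt(4*A/pi) * 1000
d = 31.2 mm

31.2


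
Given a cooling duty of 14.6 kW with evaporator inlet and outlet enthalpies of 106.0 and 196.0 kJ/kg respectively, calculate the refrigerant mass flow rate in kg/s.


dh = 196.0 - 106.0 = 90.0 kJ/kg
m_dot = Q / dh = 14.6 / 90.0 = 0.1622 kg/s

0.1622


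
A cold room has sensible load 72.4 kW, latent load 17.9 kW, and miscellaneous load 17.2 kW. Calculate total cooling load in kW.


Q_total = Q_s + Q_l + Q_misc
Q_total = 72.4 + 17.9 + 17.2
Q_total = 107.5 kW

107.5


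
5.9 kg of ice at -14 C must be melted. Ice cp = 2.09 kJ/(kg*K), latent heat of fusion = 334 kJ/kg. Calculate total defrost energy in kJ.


Sensible heat = cp * dT = 2.09 * 14 = 29.26 kJ/kg
Total per kg = 29.26 + 334 = 363.26 kJ/kg
Q = m * total = 5.9 * 363.26
Q = 2143.2 kJ

2143.2


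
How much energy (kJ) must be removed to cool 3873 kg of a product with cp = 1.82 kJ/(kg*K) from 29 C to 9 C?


dT = 29 - (9) = 20 K
Q = m * cp * dT = 3873 * 1.82 * 20
Q = 140977 kJ

140977


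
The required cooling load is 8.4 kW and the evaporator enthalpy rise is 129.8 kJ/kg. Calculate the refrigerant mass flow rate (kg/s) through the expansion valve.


m_dot = Q / dh
m_dot = 8.4 / 129.8
m_dot = 0.0647 kg/s

0.0647


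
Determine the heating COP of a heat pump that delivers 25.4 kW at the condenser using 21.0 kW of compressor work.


COP_hp = Q_cond / W
COP_hp = 25.4 / 21.0
COP_hp = 1.21

1.21


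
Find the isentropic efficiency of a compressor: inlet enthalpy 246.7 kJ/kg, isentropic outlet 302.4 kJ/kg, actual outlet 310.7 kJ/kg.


dh_ideal = 302.4 - 246.7 = 55.7 kJ/kg
dh_actual = 310.7 - 246.7 = 64.0 kJ/kg
eta_s = dh_ideal / dh_actual = 55.7 / 64.0
eta_s = 0.8703

0.8703


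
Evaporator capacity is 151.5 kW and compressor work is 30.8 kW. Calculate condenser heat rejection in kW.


Q_cond = Q_evap + W
Q_cond = 151.5 + 30.8
Q_cond = 182.3 kW

182.3


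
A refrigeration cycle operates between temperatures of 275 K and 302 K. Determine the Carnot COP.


dT = 302 - 275 = 27 K
COP_carnot = T_cold / dT = 275 / 27
COP_carnot = 10.185

10.185


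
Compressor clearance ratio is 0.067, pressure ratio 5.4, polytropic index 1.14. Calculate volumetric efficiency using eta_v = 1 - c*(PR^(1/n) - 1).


PR^(1/n) = 5.4^(1/1.14) = 4.38985996
eta_v = 1 - 0.067 * (4.38985996 - 1)
eta_v = 0.7729

0.7729


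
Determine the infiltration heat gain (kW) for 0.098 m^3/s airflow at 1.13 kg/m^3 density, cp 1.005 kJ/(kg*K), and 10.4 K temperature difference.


Q = V_dot * rho * cp * dT
Q = 0.098 * 1.13 * 1.005 * 10.4
Q = 1.157 kW

1.157


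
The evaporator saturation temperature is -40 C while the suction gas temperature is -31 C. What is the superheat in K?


Superheat = T_suction - T_evap
Superheat = -31 - (-40)
Superheat = 9 K

9


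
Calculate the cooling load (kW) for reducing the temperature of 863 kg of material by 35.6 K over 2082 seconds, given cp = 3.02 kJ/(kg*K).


Q = m * cp * dT / t
Q = 863 * 3.02 * 35.6 / 2082
Q = 44.564 kW

44.564


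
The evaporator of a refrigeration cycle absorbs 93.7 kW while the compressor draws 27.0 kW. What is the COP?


COP = Q_evap / W
COP = 93.7 / 27.0
COP = 3.47

3.47


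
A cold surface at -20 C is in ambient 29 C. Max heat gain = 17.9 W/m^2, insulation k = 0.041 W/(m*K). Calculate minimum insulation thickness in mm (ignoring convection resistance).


dT = 29 - (-20) = 49 K
thickness = k * dT / q_max * 1000
thickness = 0.041 * 49 / 17.9 * 1000
thickness = 112.2 mm

112.2


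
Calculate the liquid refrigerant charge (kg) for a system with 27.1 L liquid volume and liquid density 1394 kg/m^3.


Charge = V * rho / 1000
Charge = 27.1 * 1394 / 1000
Charge = 37.78 kg

37.78


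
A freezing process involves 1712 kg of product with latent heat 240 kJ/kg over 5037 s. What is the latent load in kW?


Q_lat = m * h_fg / t
Q_lat = 1712 * 240 / 5037
Q_lat = 81.57 kW

81.57


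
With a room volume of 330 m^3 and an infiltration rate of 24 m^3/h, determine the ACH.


ACH = flow / volume
ACH = 24 / 330
ACH = 0.073

0.073


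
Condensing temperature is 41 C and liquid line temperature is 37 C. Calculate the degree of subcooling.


Subcooling = T_cond - T_liquid
Subcooling = 41 - 37
Subcooling = 4 K

4


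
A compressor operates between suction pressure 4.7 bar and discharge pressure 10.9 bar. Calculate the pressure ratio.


PR = P_high / P_low
PR = 10.9 / 4.7
PR = 2.319

2.319


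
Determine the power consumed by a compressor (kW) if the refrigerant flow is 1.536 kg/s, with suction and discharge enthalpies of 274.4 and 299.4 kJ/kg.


dh = 299.4 - 274.4 = 25.0 kJ/kg
W = m_dot * dh = 1.536 * 25.0 = 38.4 kW

38.4


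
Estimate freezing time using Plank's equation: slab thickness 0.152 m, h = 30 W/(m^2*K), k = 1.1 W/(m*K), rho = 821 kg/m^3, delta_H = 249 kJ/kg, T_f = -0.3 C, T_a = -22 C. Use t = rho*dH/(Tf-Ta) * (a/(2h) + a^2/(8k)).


dT = -0.3 - (-22) = 21.7 K
term1 = a/(2h) = 0.152/(2*30) = 0.002533333333
term2 = a^2/(8k) = 0.152^2/(8*1.1) = 0.002625454545
t = rho*dH*1000/dT * (term1 + term2)
t = 821*249*1000/21.7 * (0.002533333333 + 0.002625454545)
t = 48599 s

48599


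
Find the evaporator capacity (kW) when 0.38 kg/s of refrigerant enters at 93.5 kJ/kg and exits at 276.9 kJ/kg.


dh = 276.9 - 93.5 = 183.4 kJ/kg
Q_evap = m_dot * dh = 0.38 * 183.4
Q_evap = 69.69 kW

69.69


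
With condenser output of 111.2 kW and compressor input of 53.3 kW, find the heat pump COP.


COP_hp = Q_cond / W
COP_hp = 111.2 / 53.3
COP_hp = 2.086

2.086


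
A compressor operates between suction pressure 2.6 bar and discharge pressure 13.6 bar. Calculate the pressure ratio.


PR = P_high / P_low
PR = 13.6 / 2.6
PR = 5.231

5.231


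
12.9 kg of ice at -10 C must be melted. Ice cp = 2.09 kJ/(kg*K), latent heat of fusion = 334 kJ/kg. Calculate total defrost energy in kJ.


Sensible heat = cp * dT = 2.09 * 10 = 20.9 kJ/kg
Total per kg = 20.9 + 334 = 354.9 kJ/kg
Q = m * total = 12.9 * 354.9
Q = 4578.2 kJ

4578.2


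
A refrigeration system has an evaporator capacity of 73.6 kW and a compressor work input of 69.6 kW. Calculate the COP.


COP = Q_evap / W
COP = 73.6 / 69.6
COP = 1.057

1.057


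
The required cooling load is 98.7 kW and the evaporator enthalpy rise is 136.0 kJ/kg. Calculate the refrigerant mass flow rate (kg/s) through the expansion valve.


m_dot = Q / dh
m_dot = 98.7 / 136.0
m_dot = 0.7257 kg/s

0.7257


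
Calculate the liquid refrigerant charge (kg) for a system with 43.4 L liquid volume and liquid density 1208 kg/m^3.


Charge = V * rho / 1000
Charge = 43.4 * 1208 / 1000
Charge = 52.43 kg

52.43


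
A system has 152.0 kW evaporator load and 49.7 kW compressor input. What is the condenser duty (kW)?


Q_cond = Q_evap + W
Q_cond = 152.0 + 49.7
Q_cond = 201.7 kW

201.7


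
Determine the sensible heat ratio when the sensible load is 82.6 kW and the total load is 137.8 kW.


SHR = Q_sensible / Q_total
SHR = 82.6 / 137.8
SHR = 0.599

0.599


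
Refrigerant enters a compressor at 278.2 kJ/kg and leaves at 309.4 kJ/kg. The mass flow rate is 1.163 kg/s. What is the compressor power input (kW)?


dh = 309.4 - 278.2 = 31.2 kJ/kg
W = m_dot * dh = 1.163 * 31.2 = 36.29 kW

36.29


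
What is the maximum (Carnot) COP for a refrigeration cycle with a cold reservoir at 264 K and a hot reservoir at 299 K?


dT = 299 - 264 = 35 K
COP_carnot = T_cold / dT = 264 / 35
COP_carnot = 7.543

7.543


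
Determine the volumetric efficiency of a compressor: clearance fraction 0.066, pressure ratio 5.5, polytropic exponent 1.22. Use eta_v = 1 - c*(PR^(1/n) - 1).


PR^(1/n) = 5.5^(1/1.22) = 4.04440523
eta_v = 1 - 0.066 * (4.04440523 - 1)
eta_v = 0.7991

0.7991


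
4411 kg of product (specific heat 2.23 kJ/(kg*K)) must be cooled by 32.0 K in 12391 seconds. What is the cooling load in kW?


Q = m * cp * dT / t
Q = 4411 * 2.23 * 32.0 / 12391
Q = 25.403 kW

25.403


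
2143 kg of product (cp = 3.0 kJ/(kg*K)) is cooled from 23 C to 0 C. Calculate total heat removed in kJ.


dT = 23 - (0) = 23 K
Q = m * cp * dT = 2143 * 3.0 * 23
Q = 147867 kJ

147867


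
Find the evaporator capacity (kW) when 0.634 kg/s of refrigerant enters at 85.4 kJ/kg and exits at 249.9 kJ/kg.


dh = 249.9 - 85.4 = 164.5 kJ/kg
Q_evap = m_dot * dh = 0.634 * 164.5
Q_evap = 104.29 kW

104.29


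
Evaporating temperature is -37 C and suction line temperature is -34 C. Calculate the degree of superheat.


Superheat = T_suction - T_evap
Superheat = -34 - (-37)
Superheat = 3 K

3


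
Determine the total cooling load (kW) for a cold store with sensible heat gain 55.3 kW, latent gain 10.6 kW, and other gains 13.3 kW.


Q_total = Q_s + Q_l + Q_misc
Q_total = 55.3 + 10.6 + 13.3
Q_total = 79.2 kW

79.2


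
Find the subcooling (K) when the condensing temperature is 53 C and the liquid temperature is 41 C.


Subcooling = T_cond - T_liquid
Subcooling = 53 - 41
Subcooling = 12 K

12


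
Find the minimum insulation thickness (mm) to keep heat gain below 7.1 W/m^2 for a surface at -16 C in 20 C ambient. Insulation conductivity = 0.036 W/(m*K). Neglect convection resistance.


dT = 20 - (-16) = 36 K
thickness = k * dT / q_max * 1000
thickness = 0.036 * 36 / 7.1 * 1000
thickness = 182.5 mm

182.5


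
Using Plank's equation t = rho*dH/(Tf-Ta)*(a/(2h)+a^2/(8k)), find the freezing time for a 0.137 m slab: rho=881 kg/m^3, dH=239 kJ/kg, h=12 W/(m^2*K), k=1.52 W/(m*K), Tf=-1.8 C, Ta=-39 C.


dT = -1.8 - (-39) = 37.2 K
term1 = a/(2h) = 0.137/(2*12) = 0.005708333333
term2 = a^2/(8k) = 0.137^2/(8*1.52) = 0.001543503289
t = rho*dH*1000/dT * (term1 + term2)
t = 881*239*1000/37.2 * (0.005708333333 + 0.001543503289)
t = 41047 s

41047


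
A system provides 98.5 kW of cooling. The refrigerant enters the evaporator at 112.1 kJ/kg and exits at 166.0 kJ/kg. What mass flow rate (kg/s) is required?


dh = 166.0 - 112.1 = 53.9 kJ/kg
m_dot = Q / dh = 98.5 / 53.9 = 1.8275 kg/s

1.8275


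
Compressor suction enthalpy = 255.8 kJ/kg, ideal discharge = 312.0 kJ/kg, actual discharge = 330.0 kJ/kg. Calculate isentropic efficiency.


dh_ideal = 312.0 - 255.8 = 56.2 kJ/kg
dh_actual = 330.0 - 255.8 = 74.2 kJ/kg
eta_s = dh_ideal / dh_actual = 56.2 / 74.2
eta_s = 0.7574

0.7574


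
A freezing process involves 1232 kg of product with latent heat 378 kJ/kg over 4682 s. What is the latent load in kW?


Q_lat = m * h_fg / t
Q_lat = 1232 * 378 / 4682
Q_lat = 99.47 kW

99.47


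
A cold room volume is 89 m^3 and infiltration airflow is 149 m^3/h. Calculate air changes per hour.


ACH = flow / volume
ACH = 149 / 89
ACH = 1.674

1.674


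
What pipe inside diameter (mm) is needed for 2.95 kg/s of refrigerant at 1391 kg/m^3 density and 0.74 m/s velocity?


A = m_dot / (rho * v) = 2.95 / (1391 * 0.74) = 0.002865914081 m^2
d = sqrt(4*A/pi) * 1000
d = 60.4 mm

60.4


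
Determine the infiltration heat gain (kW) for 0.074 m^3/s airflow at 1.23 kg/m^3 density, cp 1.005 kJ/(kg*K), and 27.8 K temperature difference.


Q = V_dot * rho * cp * dT
Q = 0.074 * 1.23 * 1.005 * 27.8
Q = 2.543 kW

2.543


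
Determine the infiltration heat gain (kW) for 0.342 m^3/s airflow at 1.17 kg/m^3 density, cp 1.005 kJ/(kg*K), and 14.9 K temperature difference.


Q = V_dot * rho * cp * dT
Q = 0.342 * 1.17 * 1.005 * 14.9
Q = 5.992 kW

5.992


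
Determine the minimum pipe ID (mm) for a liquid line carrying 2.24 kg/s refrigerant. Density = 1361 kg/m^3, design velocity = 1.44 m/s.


A = m_dot / (rho * v) = 2.24 / (1361 * 1.44) = 0.001142950445 m^2
d = sqrt(4*A/pi) * 1000
d = 38.1 mm

38.1


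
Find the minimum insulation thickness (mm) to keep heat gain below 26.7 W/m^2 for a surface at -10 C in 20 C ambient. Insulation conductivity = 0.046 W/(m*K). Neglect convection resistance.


dT = 20 - (-10) = 30 K
thickness = k * dT / q_max * 1000
thickness = 0.046 * 30 / 26.7 * 1000
thickness = 51.7 mm

51.7


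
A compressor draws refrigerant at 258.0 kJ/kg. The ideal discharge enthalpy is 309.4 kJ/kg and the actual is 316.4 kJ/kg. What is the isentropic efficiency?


dh_ideal = 309.4 - 258.0 = 51.4 kJ/kg
dh_actual = 316.4 - 258.0 = 58.4 kJ/kg
eta_s = dh_ideal / dh_actual = 51.4 / 58.4
eta_s = 0.8801

0.8801


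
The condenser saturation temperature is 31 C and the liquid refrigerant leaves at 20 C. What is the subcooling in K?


Subcooling = T_cond - T_liquid
Subcooling = 31 - 20
Subcooling = 11 K

11


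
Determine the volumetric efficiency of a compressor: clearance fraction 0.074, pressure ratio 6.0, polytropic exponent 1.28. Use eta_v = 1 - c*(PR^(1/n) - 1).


PR^(1/n) = 6.0^(1/1.28) = 4.05443801
eta_v = 1 - 0.074 * (4.05443801 - 1)
eta_v = 0.774

0.774


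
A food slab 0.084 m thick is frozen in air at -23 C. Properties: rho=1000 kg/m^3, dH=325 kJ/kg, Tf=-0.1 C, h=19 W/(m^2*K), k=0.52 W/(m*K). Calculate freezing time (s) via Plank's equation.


dT = -0.1 - (-23) = 22.9 K
term1 = a/(2h) = 0.084/(2*19) = 0.002210526316
term2 = a^2/(8k) = 0.084^2/(8*0.52) = 0.001696153846
t = rho*dH*1000/dT * (term1 + term2)
t = 1000*325*1000/22.9 * (0.002210526316 + 0.001696153846)
t = 55444 s

55444


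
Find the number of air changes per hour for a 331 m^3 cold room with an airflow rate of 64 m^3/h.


ACH = flow / volume
ACH = 64 / 331
ACH = 0.193

0.193


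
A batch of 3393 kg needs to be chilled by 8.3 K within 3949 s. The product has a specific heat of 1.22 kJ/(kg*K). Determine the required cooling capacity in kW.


Q = m * cp * dT / t
Q = 3393 * 1.22 * 8.3 / 3949
Q = 8.7 kW

8.7


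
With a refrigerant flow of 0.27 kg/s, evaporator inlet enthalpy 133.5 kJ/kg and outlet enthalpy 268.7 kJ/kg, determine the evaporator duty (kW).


dh = 268.7 - 133.5 = 135.2 kJ/kg
Q_evap = m_dot * dh = 0.27 * 135.2
Q_evap = 36.5 kW

36.5


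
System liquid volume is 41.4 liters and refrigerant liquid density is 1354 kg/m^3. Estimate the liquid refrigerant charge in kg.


Charge = V * rho / 1000
Charge = 41.4 * 1354 / 1000
Charge = 56.06 kg

56.06


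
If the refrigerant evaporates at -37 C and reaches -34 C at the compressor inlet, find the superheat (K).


Superheat = T_suction - T_evap
Superheat = -34 - (-37)
Superheat = 3 K

3


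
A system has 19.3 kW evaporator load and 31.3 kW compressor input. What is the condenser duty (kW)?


Q_cond = Q_evap + W
Q_cond = 19.3 + 31.3
Q_cond = 50.6 kW

50.6


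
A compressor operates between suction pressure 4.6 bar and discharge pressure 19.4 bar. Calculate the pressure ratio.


PR = P_high / P_low
PR = 19.4 / 4.6
PR = 4.217

4.217


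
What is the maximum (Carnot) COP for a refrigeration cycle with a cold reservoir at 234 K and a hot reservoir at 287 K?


dT = 287 - 234 = 53 K
COP_carnot = T_cold / dT = 234 / 53
COP_carnot = 4.415

4.415


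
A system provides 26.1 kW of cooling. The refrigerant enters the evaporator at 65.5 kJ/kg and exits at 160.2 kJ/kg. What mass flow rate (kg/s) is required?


dh = 160.2 - 65.5 = 94.7 kJ/kg
m_dot = Q / dh = 26.1 / 94.7 = 0.2756 kg/s

0.2756


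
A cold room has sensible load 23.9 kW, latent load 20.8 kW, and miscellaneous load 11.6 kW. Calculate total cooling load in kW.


Q_total = Q_s + Q_l + Q_misc
Q_total = 23.9 + 20.8 + 11.6
Q_total = 56.3 kW

56.3


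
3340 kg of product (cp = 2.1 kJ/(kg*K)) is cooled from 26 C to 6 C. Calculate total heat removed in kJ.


dT = 26 - (6) = 20 K
Q = m * cp * dT = 3340 * 2.1 * 20
Q = 140280 kJ

140280


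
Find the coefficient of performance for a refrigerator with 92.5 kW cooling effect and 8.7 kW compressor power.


COP = Q_evap / W
COP = 92.5 / 8.7
COP = 10.632

10.632


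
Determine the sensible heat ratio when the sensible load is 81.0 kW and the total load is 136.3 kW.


SHR = Q_sensible / Q_total
SHR = 81.0 / 136.3
SHR = 0.594

0.594


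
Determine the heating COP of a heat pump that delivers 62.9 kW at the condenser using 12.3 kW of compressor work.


COP_hp = Q_cond / W
COP_hp = 62.9 / 12.3
COP_hp = 5.114

5.114


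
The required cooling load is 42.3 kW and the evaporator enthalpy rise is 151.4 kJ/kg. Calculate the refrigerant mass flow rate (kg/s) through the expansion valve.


m_dot = Q / dh
m_dot = 42.3 / 151.4
m_dot = 0.2794 kg/s

0.2794


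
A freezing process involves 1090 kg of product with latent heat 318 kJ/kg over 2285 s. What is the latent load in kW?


Q_lat = m * h_fg / t
Q_lat = 1090 * 318 / 2285
Q_lat = 151.69 kW

151.69


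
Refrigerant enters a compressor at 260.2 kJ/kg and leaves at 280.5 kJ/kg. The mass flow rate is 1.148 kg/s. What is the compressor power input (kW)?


dh = 280.5 - 260.2 = 20.3 kJ/kg
W = m_dot * dh = 1.148 * 20.3 = 23.3 kW

23.3


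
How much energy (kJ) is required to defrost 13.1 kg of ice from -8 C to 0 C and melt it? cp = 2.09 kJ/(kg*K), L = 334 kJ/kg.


Sensible heat = cp * dT = 2.09 * 8 = 16.72 kJ/kg
Total per kg = 16.72 + 334 = 350.72 kJ/kg
Q = m * total = 13.1 * 350.72
Q = 4594.4 kJ

4594.4


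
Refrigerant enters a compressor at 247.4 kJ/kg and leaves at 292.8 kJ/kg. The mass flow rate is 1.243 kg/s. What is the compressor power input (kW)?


dh = 292.8 - 247.4 = 45.4 kJ/kg
W = m_dot * dh = 1.243 * 45.4 = 56.43 kW

56.43


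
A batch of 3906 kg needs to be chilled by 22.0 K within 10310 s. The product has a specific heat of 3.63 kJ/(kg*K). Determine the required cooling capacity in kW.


Q = m * cp * dT / t
Q = 3906 * 3.63 * 22.0 / 10310
Q = 30.255 kW

30.255


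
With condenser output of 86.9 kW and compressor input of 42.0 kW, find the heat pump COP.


COP_hp = Q_cond / W
COP_hp = 86.9 / 42.0
COP_hp = 2.069

2.069


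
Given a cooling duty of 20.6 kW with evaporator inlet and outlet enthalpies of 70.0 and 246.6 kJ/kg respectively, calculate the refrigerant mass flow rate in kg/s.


dh = 246.6 - 70.0 = 176.6 kJ/kg
m_dot = Q / dh = 20.6 / 176.6 = 0.1166 kg/s

0.1166


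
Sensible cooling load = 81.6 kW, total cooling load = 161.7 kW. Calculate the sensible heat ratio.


SHR = Q_sensible / Q_total
SHR = 81.6 / 161.7
SHR = 0.505

0.505


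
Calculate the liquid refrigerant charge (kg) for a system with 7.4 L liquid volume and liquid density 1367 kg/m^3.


Charge = V * rho / 1000
Charge = 7.4 * 1367 / 1000
Charge = 10.12 kg

10.12


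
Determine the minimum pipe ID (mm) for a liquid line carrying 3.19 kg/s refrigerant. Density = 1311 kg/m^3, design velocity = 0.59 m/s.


A = m_dot / (rho * v) = 3.19 / (1311 * 0.59) = 0.004124164501 m^2
d = sqrt(4*A/pi) * 1000
d = 72.5 mm

72.5


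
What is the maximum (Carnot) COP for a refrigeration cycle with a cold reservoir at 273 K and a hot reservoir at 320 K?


dT = 320 - 273 = 47 K
COP_carnot = T_cold / dT = 273 / 47
COP_carnot = 5.809

5.809


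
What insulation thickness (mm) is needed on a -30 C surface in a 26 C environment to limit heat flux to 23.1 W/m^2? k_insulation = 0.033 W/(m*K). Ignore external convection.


dT = 26 - (-30) = 56 K
thickness = k * dT / q_max * 1000
thickness = 0.033 * 56 / 23.1 * 1000
thickness = 80.0 mm

80.0


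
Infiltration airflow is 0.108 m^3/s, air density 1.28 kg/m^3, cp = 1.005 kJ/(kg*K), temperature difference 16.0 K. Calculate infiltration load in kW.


Q = V_dot * rho * cp * dT
Q = 0.108 * 1.28 * 1.005 * 16.0
Q = 2.223 kW

2.223


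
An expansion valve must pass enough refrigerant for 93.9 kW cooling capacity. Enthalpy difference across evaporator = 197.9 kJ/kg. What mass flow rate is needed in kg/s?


m_dot = Q / dh
m_dot = 93.9 / 197.9
m_dot = 0.4745 kg/s

0.4745


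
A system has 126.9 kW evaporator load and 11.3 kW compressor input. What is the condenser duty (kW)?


Q_cond = Q_evap + W
Q_cond = 126.9 + 11.3
Q_cond = 138.2 kW

138.2


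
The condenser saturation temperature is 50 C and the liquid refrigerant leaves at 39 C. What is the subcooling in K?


Subcooling = T_cond - T_liquid
Subcooling = 50 - 39
Subcooling = 11 K

11


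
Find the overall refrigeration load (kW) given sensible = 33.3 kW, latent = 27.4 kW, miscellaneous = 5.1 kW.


Q_total = Q_s + Q_l + Q_misc
Q_total = 33.3 + 27.4 + 5.1
Q_total = 65.8 kW

65.8


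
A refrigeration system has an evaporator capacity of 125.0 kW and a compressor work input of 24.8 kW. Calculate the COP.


COP = Q_evap / W
COP = 125.0 / 24.8
COP = 5.04

5.04


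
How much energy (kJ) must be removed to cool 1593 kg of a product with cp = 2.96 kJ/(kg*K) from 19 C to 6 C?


dT = 19 - (6) = 13 K
Q = m * cp * dT = 1593 * 2.96 * 13
Q = 61299 kJ

61299


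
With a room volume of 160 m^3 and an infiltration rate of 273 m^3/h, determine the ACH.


ACH = flow / volume
ACH = 273 / 160
ACH = 1.706

1.706


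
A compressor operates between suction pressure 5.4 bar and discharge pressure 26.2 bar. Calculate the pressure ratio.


PR = P_high / P_low
PR = 26.2 / 5.4
PR = 4.852

4.852


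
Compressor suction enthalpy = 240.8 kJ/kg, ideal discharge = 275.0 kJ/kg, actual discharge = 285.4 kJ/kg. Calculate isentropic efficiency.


dh_ideal = 275.0 - 240.8 = 34.2 kJ/kg
dh_actual = 285.4 - 240.8 = 44.6 kJ/kg
eta_s = dh_ideal / dh_actual = 34.2 / 44.6
eta_s = 0.7668

0.7668


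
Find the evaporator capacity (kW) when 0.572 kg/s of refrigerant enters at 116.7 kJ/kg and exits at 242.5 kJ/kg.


dh = 242.5 - 116.7 = 125.8 kJ/kg
Q_evap = m_dot * dh = 0.572 * 125.8
Q_evap = 71.96 kW

71.96


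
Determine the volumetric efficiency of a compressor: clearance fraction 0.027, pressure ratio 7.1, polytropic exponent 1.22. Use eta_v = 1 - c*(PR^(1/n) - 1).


PR^(1/n) = 7.1^(1/1.22) = 4.9860054
eta_v = 1 - 0.027 * (4.9860054 - 1)
eta_v = 0.8924

0.8924


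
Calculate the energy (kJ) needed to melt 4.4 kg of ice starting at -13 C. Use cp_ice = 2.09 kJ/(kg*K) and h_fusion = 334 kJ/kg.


Sensible heat = cp * dT = 2.09 * 13 = 27.17 kJ/kg
Total per kg = 27.17 + 334 = 361.17 kJ/kg
Q = m * total = 4.4 * 361.17
Q = 1589.1 kJ

1589.1


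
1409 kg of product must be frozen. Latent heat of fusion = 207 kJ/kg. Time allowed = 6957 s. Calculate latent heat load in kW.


Q_lat = m * h_fg / t
Q_lat = 1409 * 207 / 6957
Q_lat = 41.92 kW

41.92


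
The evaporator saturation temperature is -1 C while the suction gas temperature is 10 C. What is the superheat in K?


Superheat = T_suction - T_evap
Superheat = 10 - (-1)
Superheat = 11 K

11


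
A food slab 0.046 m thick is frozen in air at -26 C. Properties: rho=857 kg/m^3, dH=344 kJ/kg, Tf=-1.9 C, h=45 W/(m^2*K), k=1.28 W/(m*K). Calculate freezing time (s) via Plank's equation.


dT = -1.9 - (-26) = 24.1 K
term1 = a/(2h) = 0.046/(2*45) = 0.0005111111111
term2 = a^2/(8k) = 0.046^2/(8*1.28) = 0.000206640625
t = rho*dH*1000/dT * (term1 + term2)
t = 857*344*1000/24.1 * (0.0005111111111 + 0.000206640625)
t = 8780 s

8780


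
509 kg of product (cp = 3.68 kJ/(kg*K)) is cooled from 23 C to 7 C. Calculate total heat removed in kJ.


dT = 23 - (7) = 16 K
Q = m * cp * dT = 509 * 3.68 * 16
Q = 29970 kJ

29970


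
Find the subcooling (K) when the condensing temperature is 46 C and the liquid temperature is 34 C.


Subcooling = T_cond - T_liquid
Subcooling = 46 - 34
Subcooling = 12 K

12


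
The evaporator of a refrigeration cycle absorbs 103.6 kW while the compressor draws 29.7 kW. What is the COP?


COP = Q_evap / W
COP = 103.6 / 29.7
COP = 3.488

3.488


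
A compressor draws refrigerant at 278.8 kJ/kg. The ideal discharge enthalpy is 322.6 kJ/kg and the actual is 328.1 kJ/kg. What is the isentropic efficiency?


dh_ideal = 322.6 - 278.8 = 43.8 kJ/kg
dh_actual = 328.1 - 278.8 = 49.3 kJ/kg
eta_s = dh_ideal / dh_actual = 43.8 / 49.3
eta_s = 0.8884

0.8884


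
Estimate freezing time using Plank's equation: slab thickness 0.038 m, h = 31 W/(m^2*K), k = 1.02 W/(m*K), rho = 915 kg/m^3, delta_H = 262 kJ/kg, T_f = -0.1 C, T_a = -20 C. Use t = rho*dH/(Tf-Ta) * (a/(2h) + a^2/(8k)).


dT = -0.1 - (-20) = 19.9 K
term1 = a/(2h) = 0.038/(2*31) = 0.0006129032258
term2 = a^2/(8k) = 0.038^2/(8*1.02) = 0.0001769607843
t = rho*dH*1000/dT * (term1 + term2)
t = 915*262*1000/19.9 * (0.0006129032258 + 0.0001769607843)
t = 9515 s

9515


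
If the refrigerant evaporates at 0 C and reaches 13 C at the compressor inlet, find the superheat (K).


Superheat = T_suction - T_evap
Superheat = 13 - (0)
Superheat = 13 K

13


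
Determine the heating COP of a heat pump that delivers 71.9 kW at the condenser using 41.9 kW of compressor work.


COP_hp = Q_cond / W
COP_hp = 71.9 / 41.9
COP_hp = 1.716

1.716


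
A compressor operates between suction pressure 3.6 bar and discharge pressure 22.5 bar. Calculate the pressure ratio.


PR = P_high / P_low
PR = 22.5 / 3.6
PR = 6.25

6.25


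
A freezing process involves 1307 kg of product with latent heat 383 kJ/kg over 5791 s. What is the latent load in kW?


Q_lat = m * h_fg / t
Q_lat = 1307 * 383 / 5791
Q_lat = 86.44 kW

86.44


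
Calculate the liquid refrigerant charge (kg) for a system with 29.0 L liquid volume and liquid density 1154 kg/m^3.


Charge = V * rho / 1000
Charge = 29.0 * 1154 / 1000
Charge = 33.47 kg

33.47


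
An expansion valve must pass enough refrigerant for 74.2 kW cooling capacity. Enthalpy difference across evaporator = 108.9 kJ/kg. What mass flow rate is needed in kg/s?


m_dot = Q / dh
m_dot = 74.2 / 108.9
m_dot = 0.6814 kg/s

0.6814


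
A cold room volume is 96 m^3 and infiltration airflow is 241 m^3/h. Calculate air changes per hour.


ACH = flow / volume
ACH = 241 / 96
ACH = 2.51

2.51


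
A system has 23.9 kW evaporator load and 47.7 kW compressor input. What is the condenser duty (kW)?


Q_cond = Q_evap + W
Q_cond = 23.9 + 47.7
Q_cond = 71.6 kW

71.6


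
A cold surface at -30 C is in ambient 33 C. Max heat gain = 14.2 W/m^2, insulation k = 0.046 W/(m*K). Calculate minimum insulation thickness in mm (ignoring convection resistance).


dT = 33 - (-30) = 63 K
thickness = k * dT / q_max * 1000
thickness = 0.046 * 63 / 14.2 * 1000
thickness = 204.1 mm

204.1


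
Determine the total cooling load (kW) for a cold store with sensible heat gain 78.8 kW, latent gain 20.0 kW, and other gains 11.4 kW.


Q_total = Q_s + Q_l + Q_misc
Q_total = 78.8 + 20.0 + 11.4
Q_total = 110.2 kW

110.2


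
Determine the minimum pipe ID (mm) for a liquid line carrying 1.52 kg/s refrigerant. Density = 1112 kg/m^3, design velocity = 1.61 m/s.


A = m_dot / (rho * v) = 1.52 / (1112 * 1.61) = 0.0008490102328 m^2
d = sqrt(4*A/pi) * 1000
d = 32.9 mm

32.9


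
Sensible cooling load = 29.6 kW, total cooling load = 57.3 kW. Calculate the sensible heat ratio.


SHR = Q_sensible / Q_total
SHR = 29.6 / 57.3
SHR = 0.517

0.517


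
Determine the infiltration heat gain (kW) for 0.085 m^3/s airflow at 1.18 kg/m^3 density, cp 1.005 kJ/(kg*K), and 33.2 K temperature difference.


Q = V_dot * rho * cp * dT
Q = 0.085 * 1.18 * 1.005 * 33.2
Q = 3.347 kW

3.347


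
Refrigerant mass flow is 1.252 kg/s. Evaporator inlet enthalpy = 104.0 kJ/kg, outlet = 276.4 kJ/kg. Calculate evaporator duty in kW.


dh = 276.4 - 104.0 = 172.4 kJ/kg
Q_evap = m_dot * dh = 1.252 * 172.4
Q_evap = 215.84 kW

215.84


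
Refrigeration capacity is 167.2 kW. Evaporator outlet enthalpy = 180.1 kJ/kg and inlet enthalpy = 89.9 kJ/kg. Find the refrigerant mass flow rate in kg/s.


dh = 180.1 - 89.9 = 90.2 kJ/kg
m_dot = Q / dh = 167.2 / 90.2 = 1.8537 kg/s

1.8537


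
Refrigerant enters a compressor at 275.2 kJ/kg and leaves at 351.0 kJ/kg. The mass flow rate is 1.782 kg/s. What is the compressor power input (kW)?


dh = 351.0 - 275.2 = 75.8 kJ/kg
W = m_dot * dh = 1.782 * 75.8 = 135.08 kW

135.08


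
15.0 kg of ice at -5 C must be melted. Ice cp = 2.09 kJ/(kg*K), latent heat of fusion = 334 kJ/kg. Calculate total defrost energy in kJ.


Sensible heat = cp * dT = 2.09 * 5 = 10.45 kJ/kg
Total per kg = 10.45 + 334 = 344.45 kJ/kg
Q = m * total = 15.0 * 344.45
Q = 5166.8 kJ

5166.8


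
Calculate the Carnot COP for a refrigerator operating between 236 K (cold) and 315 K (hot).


dT = 315 - 236 = 79 K
COP_carnot = T_cold / dT = 236 / 79
COP_carnot = 2.987

2.987


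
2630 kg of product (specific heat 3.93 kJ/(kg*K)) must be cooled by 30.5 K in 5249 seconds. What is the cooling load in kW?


Q = m * cp * dT / t
Q = 2630 * 3.93 * 30.5 / 5249
Q = 60.058 kW

60.058


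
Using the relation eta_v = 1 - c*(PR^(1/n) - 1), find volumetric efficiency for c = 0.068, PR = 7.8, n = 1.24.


PR^(1/n) = 7.8^(1/1.24) = 5.24120481
eta_v = 1 - 0.068 * (5.24120481 - 1)
eta_v = 0.7116

0.7116


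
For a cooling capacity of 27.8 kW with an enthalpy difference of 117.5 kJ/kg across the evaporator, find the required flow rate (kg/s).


m_dot = Q / dh
m_dot = 27.8 / 117.5
m_dot = 0.2366 kg/s

0.2366


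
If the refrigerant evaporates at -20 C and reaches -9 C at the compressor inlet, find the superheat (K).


Superheat = T_suction - T_evap
Superheat = -9 - (-20)
Superheat = 11 K

11


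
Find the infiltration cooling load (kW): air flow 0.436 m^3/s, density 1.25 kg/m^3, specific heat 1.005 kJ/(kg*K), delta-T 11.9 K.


Q = V_dot * rho * cp * dT
Q = 0.436 * 1.25 * 1.005 * 11.9
Q = 6.518 kW

6.518


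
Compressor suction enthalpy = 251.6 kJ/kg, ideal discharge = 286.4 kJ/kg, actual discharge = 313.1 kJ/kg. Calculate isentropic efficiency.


dh_ideal = 286.4 - 251.6 = 34.8 kJ/kg
dh_actual = 313.1 - 251.6 = 61.5 kJ/kg
eta_s = dh_ideal / dh_actual = 34.8 / 61.5
eta_s = 0.5659

0.5659


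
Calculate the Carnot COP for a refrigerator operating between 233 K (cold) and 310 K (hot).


dT = 310 - 233 = 77 K
COP_carnot = T_cold / dT = 233 / 77
COP_carnot = 3.026

3.026


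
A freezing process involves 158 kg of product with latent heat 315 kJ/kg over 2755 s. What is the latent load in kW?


Q_lat = m * h_fg / t
Q_lat = 158 * 315 / 2755
Q_lat = 18.07 kW

18.07


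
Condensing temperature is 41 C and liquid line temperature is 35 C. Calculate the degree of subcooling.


Subcooling = T_cond - T_liquid
Subcooling = 41 - 35
Subcooling = 6 K

6


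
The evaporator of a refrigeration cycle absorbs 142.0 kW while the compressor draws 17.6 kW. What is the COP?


COP = Q_evap / W
COP = 142.0 / 17.6
COP = 8.068

8.068


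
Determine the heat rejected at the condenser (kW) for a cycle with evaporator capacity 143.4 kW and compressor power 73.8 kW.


Q_cond = Q_evap + W
Q_cond = 143.4 + 73.8
Q_cond = 217.2 kW

217.2


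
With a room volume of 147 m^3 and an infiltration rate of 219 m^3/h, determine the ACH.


ACH = flow / volume
ACH = 219 / 147
ACH = 1.49

1.49


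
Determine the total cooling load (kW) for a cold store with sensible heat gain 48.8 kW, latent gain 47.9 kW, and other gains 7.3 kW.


Q_total = Q_s + Q_l + Q_misc
Q_total = 48.8 + 47.9 + 7.3
Q_total = 104.0 kW

104.0


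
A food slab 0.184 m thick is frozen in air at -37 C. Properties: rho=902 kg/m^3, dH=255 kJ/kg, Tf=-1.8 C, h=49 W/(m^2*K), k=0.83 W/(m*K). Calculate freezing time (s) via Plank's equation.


dT = -1.8 - (-37) = 35.2 K
term1 = a/(2h) = 0.184/(2*49) = 0.00187755102
term2 = a^2/(8k) = 0.184^2/(8*0.83) = 0.005098795181
t = rho*dH*1000/dT * (term1 + term2)
t = 902*255*1000/35.2 * (0.00187755102 + 0.005098795181)
t = 45586 s

45586
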